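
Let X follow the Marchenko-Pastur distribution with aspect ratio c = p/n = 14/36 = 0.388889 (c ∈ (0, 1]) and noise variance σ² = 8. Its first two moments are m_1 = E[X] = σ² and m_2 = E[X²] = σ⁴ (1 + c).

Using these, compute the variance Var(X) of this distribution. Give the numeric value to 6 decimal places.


m_1 = E[X] = σ² = 8, so m_1² = 64.
m_2 = E[X²] = σ⁴ (1 + c) = 64 · (1 + 0.388889) = 64 · 1.388889 = 88.888889.
(Note m_2 − m_1² simplifies to c · σ⁴ = 0.388889 · 64.)

Var(X) = m_2 − m_1² = 88.888889 − 64 = 24.888889.


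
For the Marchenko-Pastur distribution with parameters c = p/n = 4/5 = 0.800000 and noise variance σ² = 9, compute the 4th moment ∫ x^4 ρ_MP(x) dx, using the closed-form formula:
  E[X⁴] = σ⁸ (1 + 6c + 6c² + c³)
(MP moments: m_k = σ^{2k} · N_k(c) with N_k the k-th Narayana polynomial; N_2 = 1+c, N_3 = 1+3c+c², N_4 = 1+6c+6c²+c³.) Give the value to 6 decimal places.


E[X⁴] = σ⁸ (1 + 6c + 6c² + c³) (fourth MP moment). With σ² = 9 (so σ⁸ = 6561) and c = 4/5 = 0.800000: E[X⁴] = 6561 · (1 + 6·0.800000 + 6·(0.800000)² + (0.800000)³) = 6561 · 10.152000.

So E[X^4] = 66607.272000.


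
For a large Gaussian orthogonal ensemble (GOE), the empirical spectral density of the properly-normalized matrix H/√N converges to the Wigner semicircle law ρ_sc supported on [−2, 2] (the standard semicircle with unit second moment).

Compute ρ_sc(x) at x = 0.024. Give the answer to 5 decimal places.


ρ_sc(x) = (1/(2π)) √(4 − x²). With x = 0.024:
  4 − x² = 4 − (0.024)² = 4 − 0.000576 = 3.999424.
  √(4 − x²) = 1.999856.
  1/(2π) = 0.159155.
  ρ_sc(0.024) = 0.159155 · 1.999856 = 0.318287.

Rounded to 5 decimal places: ρ_sc(0.024) ≈ 0.31829.


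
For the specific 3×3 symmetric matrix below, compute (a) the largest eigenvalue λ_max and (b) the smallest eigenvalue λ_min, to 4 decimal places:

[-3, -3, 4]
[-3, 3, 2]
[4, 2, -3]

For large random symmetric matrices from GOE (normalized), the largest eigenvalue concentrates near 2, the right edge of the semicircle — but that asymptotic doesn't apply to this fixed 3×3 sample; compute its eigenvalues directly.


Since M is real symmetric, all three eigenvalues are real; they are the roots of det(λI − M) = λ³ − (tr M) λ² + s λ − det M, where s is the sum of the principal 2×2 minors.
tr M = -3 + 3 + (-3) = -3.
s = ((-3)·3 − (-3)²) + ((-3)·(-3) − 4²) + (3·(-3) − 2²) = -18 + (-7) + (-13) = -38.
det M (expand along row 1) = (-3)·(-13) − (-3)·1 + 4·(-18) = -30.
Characteristic polynomial: λ³ + 3λ² − 38λ + 30 = 0.
Substitute λ = y + (tr M)/3 = y − 1.000000 to remove the quadratic term: y³ + p·y + q = 0 with p = s − (tr M)²/3 = -41.000000 and q = −2(tr M)³/27 + (tr M)·s/3 − det M = 70.000000.
Three real roots ⇒ use the trigonometric (Viète) form: r = 2√(−p/3) = 7.393691, φ = arccos(3q/(p·r)) = arccos(-0.692746) = 2.336086 rad.
y_k = r·cos(φ/3 − 2πk/3) for k = 0, 1, 2 gives y = 5.263054, 1.865716, -7.128770.
λ_k = y_k − 1.000000 gives λ = 4.2631, 0.8657, -8.1288 (check: the sum is -3.0000 = tr M).

Hence λ_max = 4.2631 and λ_min = -8.1288.


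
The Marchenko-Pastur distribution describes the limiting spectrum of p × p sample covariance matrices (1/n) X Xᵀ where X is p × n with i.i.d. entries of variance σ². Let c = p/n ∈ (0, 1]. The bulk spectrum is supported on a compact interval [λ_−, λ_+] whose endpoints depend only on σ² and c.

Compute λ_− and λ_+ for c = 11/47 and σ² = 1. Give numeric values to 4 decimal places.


c = 11/47 = 0.234043; √c = 0.483779.
λ_− = σ² (1 − √c)² = 1 · (1 − 0.483779)² = 1 · (0.516221)² = 0.266484.
λ_+ = σ² (1 + √c)² = 1 · (1 + 0.483779)² = 1 · (1.483779)² = 2.201601.

Rounded to 4 decimal places: λ_− ≈ 0.2665, λ_+ ≈ 2.2016.


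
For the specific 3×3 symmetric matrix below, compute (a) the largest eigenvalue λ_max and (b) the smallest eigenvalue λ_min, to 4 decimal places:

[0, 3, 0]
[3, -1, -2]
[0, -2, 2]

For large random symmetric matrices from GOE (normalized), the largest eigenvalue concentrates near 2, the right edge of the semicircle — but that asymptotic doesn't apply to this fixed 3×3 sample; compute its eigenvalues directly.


Since M is real symmetric, all three eigenvalues are real; they are the roots of det(λI − M) = λ³ − (tr M) λ² + s λ − det M, where s is the sum of the principal 2×2 minors.
tr M = 0 + (-1) + 2 = 1.
s = (0·(-1) − 3²) + (0·2 − 0²) + ((-1)·2 − (-2)²) = -9 + 0 + (-6) = -15.
det M (expand along row 1) = 0·(-6) − 3·6 + 0·(-6) = -18.
Characteristic polynomial: λ³ − λ² − 15λ + 18 = 0.
Substitute λ = y + (tr M)/3 = y + 0.333333 to remove the quadratic term: y³ + p·y + q = 0 with p = s − (tr M)²/3 = -15.333333 and q = −2(tr M)³/27 + (tr M)·s/3 − det M = 12.925926.
Three real roots ⇒ use the trigonometric (Viète) form: r = 2√(−p/3) = 4.521553, φ = arccos(3q/(p·r)) = arccos(-0.559318) = 2.164359 rad.
y_k = r·cos(φ/3 − 2πk/3) for k = 0, 1, 2 gives y = 3.394994, 0.888783, -4.283777.
λ_k = y_k + 0.333333 gives λ = 3.7283, 1.2221, -3.9504 (check: the sum is 1.0000 = tr M).

Hence λ_max = 3.7283 and λ_min = -3.9504.


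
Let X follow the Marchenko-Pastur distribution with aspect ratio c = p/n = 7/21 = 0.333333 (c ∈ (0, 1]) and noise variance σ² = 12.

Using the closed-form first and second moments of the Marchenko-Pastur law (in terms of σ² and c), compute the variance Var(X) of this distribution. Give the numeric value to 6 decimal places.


Recall the MP moments m_1 = E[X] = σ² and m_2 = E[X²] = σ⁴ (1 + c).
m_1 = E[X] = σ² = 12, so m_1² = 144.
m_2 = E[X²] = σ⁴ (1 + c) = 144 · (1 + 0.333333) = 144 · 1.333333 = 192.000000.
(Note m_2 − m_1² simplifies to c · σ⁴ = 0.333333 · 144.)

Var(X) = m_2 − m_1² = 192.000000 − 144 = 48.000000.


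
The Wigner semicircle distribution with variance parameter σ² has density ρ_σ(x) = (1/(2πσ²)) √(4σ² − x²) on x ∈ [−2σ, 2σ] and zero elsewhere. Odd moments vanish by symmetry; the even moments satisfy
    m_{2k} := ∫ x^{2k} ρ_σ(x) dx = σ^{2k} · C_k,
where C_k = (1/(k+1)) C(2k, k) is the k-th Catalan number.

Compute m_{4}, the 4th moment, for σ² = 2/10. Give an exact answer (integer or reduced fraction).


By the scaled semicircle moment identity, m_{2k} = σ^{2k} · C_k with k = 2.
C_2 = (1/(k+1)) · C(2k, k) = (1/3) · C(4, 2) = (1/3) · 6 = 2.
σ^{2k} = (σ²)^k = (2/10)^2 = 1/25.

Therefore m_{4} = σ^{4} · C_2 = (1/25) · 2 = 2/25.


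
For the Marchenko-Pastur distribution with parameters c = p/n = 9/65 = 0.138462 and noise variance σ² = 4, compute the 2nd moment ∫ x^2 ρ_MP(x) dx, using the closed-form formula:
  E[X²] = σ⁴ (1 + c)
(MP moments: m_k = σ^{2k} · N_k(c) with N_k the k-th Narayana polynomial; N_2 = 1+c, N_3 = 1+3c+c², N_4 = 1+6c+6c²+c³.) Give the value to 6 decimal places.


E[X²] = σ⁴ (1 + c) (second MP moment). With σ² = 4 (so σ⁴ = 16) and c = 9/65 = 0.138462: E[X²] = 16 · (1 + 0.138462) = 16 · 1.138462.

So E[X^2] = 18.215385.


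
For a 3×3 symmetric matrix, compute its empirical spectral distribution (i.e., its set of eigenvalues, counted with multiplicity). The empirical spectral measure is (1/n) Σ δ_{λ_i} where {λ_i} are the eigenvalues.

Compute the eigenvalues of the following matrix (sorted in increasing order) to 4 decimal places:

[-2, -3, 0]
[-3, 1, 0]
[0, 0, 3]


Since M is real symmetric, all three eigenvalues are real; they are the roots of det(λI − M) = λ³ − (tr M) λ² + s λ − det M, where s is the sum of the principal 2×2 minors.
tr M = -2 + 1 + 3 = 2.
s = ((-2)·1 − (-3)²) + ((-2)·3 − 0²) + (1·3 − 0²) = -11 + (-6) + 3 = -14.
det M (expand along row 1) = (-2)·3 − (-3)·(-9) + 0·0 = -33.
Characteristic polynomial: λ³ − 2λ² − 14λ + 33 = 0.
Substitute λ = y + (tr M)/3 = y + 0.666667 to remove the quadratic term: y³ + p·y + q = 0 with p = s − (tr M)²/3 = -15.333333 and q = −2(tr M)³/27 + (tr M)·s/3 − det M = 23.074074.
Three real roots ⇒ use the trigonometric (Viète) form: r = 2√(−p/3) = 4.521553, φ = arccos(3q/(p·r)) = arccos(-0.998438) = 3.085701 rad.
y_k = r·cos(φ/3 − 2πk/3) for k = 0, 1, 2 gives y = 2.333333, 2.187435, -4.520769.
λ_k = y_k + 0.666667 gives λ = 3.0000, 2.8541, -3.8541 (check: the sum is 2.0000 = tr M).

Eigenvalues sorted in increasing order: [-3.8541, 2.8541, 3.0000].


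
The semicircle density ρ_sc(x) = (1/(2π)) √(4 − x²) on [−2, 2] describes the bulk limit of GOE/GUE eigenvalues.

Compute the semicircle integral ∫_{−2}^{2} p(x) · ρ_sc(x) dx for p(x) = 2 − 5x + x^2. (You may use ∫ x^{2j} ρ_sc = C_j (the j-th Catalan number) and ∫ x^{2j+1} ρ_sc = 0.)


Write p(x) = Σ a_i x^i, split into monomials and integrate each against ρ_sc separately.
Using ∫ x^{2j} ρ_sc = C_j = (1/(j+1)) C(2j, j) (Catalan numbers) and ∫ x^{2j+1} ρ_sc = 0 (odd monomials vanish by symmetry):
  i = 0 (even): a_0 · C_{0} = 2 · 1 = 2
  i = 1 (odd): ∫ x^1 ρ_sc = 0 (vanishes)
  i = 2 (even): a_2 · C_{1} = 1 · 1 = 1

Summing the contributions: ∫_{−2}^{2} p(x) ρ_sc(x) dx = 2 + 1 = 3.


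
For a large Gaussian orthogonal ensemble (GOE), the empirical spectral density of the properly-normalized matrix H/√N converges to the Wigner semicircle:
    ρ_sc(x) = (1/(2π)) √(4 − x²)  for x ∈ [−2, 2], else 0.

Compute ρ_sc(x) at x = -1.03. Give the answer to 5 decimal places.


ρ_sc(x) = (1/(2π)) √(4 − x²). With x = -1.03:
  4 − x² = 4 − (-1.03)² = 4 − 1.060900 = 2.939100.
  √(4 − x²) = 1.714380.
  1/(2π) = 0.159155.
  ρ_sc(-1.03) = 0.159155 · 1.714380 = 0.272852.

Rounded to 5 decimal places: ρ_sc(-1.03) ≈ 0.27285.


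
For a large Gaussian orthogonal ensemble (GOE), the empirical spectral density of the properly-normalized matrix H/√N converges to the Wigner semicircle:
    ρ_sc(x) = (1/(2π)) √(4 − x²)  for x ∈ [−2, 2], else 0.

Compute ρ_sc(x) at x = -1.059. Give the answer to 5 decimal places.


ρ_sc(x) = (1/(2π)) √(4 − x²). With x = -1.059:
  4 − x² = 4 − (-1.059)² = 4 − 1.121481 = 2.878519.
  √(4 − x²) = 1.696620.
  1/(2π) = 0.159155.
  ρ_sc(-1.059) = 0.159155 · 1.696620 = 0.270025.

Rounded to 5 decimal places: ρ_sc(-1.059) ≈ 0.27003.


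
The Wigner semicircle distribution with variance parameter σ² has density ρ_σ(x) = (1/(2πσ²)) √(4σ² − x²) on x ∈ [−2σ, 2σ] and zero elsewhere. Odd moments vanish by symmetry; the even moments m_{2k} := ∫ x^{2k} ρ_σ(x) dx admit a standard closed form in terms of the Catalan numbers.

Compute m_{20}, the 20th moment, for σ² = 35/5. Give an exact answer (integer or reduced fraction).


By the scaled semicircle moment identity, m_{2k} = σ^{2k} · C_k with k = 10.
C_10 = (1/(k+1)) · C(2k, k) = (1/11) · C(20, 10) = (1/11) · 184756 = 16796.
σ^{2k} = (σ²)^k = (35/5)^10 = 282475249.

Therefore m_{20} = σ^{20} · C_10 = 282475249 · 16796 = 4744454282204.


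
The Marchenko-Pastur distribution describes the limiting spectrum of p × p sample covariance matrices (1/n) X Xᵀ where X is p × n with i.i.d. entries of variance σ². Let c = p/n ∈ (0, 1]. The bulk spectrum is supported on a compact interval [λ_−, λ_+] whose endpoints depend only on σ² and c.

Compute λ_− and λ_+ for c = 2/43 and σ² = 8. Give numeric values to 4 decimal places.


c = 2/43 = 0.046512; √c = 0.215666.
λ_− = σ² (1 − √c)² = 8 · (1 − 0.215666)² = 8 · (0.784334)² = 4.921444.
λ_+ = σ² (1 + √c)² = 8 · (1 + 0.215666)² = 8 · (1.215666)² = 11.822742.

Rounded to 4 decimal places: λ_− ≈ 4.9214, λ_+ ≈ 11.8227.


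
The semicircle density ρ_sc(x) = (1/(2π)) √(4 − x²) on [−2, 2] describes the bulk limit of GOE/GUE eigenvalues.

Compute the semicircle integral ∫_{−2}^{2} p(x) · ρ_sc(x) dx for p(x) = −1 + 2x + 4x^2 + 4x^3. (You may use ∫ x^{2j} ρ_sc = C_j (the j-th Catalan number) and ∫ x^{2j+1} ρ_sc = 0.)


Write p(x) = Σ a_i x^i, split into monomials and integrate each against ρ_sc separately.
Using ∫ x^{2j} ρ_sc = C_j = (1/(j+1)) C(2j, j) (Catalan numbers) and ∫ x^{2j+1} ρ_sc = 0 (odd monomials vanish by symmetry):
  i = 0 (even): a_0 · C_{0} = -1 · 1 = -1
  i = 1 (odd): ∫ x^1 ρ_sc = 0 (vanishes)
  i = 2 (even): a_2 · C_{1} = 4 · 1 = 4
  i = 3 (odd): ∫ x^3 ρ_sc = 0 (vanishes)

Summing the contributions: ∫_{−2}^{2} p(x) ρ_sc(x) dx = (-1) + 4 = 3.


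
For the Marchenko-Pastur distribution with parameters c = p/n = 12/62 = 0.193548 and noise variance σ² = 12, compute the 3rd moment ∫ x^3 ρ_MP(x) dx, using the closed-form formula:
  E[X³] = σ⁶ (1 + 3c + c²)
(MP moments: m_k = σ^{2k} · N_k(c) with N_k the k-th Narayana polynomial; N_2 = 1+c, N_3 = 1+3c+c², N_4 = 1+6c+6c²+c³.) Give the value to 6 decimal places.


E[X³] = σ⁶ (1 + 3c + c²) (third MP moment). With σ² = 12 (so σ⁶ = 1728) and c = 12/62 = 0.193548: E[X³] = 1728 · (1 + 3·0.193548 + (0.193548)²) = 1728 · 1.618106.

So E[X^3] = 2796.087409.


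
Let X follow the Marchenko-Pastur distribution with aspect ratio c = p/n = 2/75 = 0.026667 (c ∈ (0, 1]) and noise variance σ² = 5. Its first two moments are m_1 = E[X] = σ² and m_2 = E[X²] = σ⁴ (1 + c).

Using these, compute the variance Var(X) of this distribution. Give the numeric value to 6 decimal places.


m_1 = E[X] = σ² = 5, so m_1² = 25.
m_2 = E[X²] = σ⁴ (1 + c) = 25 · (1 + 0.026667) = 25 · 1.026667 = 25.666667.
(Note m_2 − m_1² simplifies to c · σ⁴ = 0.026667 · 25.)

Var(X) = m_2 − m_1² = 25.666667 − 25 = 0.666667.


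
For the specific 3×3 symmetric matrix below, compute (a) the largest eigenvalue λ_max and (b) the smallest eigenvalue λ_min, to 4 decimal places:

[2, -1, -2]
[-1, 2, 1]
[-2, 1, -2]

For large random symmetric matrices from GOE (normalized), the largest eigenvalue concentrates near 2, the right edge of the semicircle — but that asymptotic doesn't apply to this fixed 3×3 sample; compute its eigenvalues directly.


Since M is real symmetric, all three eigenvalues are real; they are the roots of det(λI − M) = λ³ − (tr M) λ² + s λ − det M, where s is the sum of the principal 2×2 minors.
tr M = 2 + 2 + (-2) = 2.
s = (2·2 − (-1)²) + (2·(-2) − (-2)²) + (2·(-2) − 1²) = 3 + (-8) + (-5) = -10.
det M (expand along row 1) = 2·(-5) − (-1)·4 + (-2)·3 = -12.
Characteristic polynomial: λ³ − 2λ² − 10λ + 12 = 0.
Substitute λ = y + (tr M)/3 = y + 0.666667 to remove the quadratic term: y³ + p·y + q = 0 with p = s − (tr M)²/3 = -11.333333 and q = −2(tr M)³/27 + (tr M)·s/3 − det M = 4.740741.
Three real roots ⇒ use the trigonometric (Viète) form: r = 2√(−p/3) = 3.887301, φ = arccos(3q/(p·r)) = arccos(-0.322821) = 1.899505 rad.
y_k = r·cos(φ/3 − 2πk/3) for k = 0, 1, 2 gives y = 3.133775, 0.425078, -3.558853.
λ_k = y_k + 0.666667 gives λ = 3.8004, 1.0917, -2.8922 (check: the sum is 2.0000 = tr M).

Hence λ_max = 3.8004 and λ_min = -2.8922.


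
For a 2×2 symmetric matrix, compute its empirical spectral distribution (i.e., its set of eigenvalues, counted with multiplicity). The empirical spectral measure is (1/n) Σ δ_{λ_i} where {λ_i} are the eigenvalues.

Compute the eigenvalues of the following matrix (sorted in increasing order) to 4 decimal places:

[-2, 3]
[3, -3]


Since M is real symmetric, both eigenvalues are real; they are the roots of det(λI − M) = λ² − (tr M) λ + det M.
tr M = -2 + (-3) = -5.
det M = (-2)·(-3) − 3² = 6 − 9 = -3.
Characteristic polynomial: λ² + 5λ − 3 = 0.
Discriminant Δ = (tr M)² − 4·det M = 25 − (-12) = 37; √Δ = 6.082763.
λ = (tr M ± √Δ)/2 = (-5 ± 6.082763)/2, giving (tr M − √Δ)/2 = -5.5414 and (tr M + √Δ)/2 = 0.5414.

Eigenvalues sorted in increasing order: [-5.5414, 0.5414].


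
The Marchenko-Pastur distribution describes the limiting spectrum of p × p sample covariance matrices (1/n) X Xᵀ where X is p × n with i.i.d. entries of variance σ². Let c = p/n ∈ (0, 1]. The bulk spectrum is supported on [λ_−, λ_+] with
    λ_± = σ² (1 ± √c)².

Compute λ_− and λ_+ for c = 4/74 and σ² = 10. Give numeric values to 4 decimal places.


c = 4/74 = 0.054054; √c = 0.232495.
λ_− = σ² (1 − √c)² = 10 · (1 − 0.232495)² = 10 · (0.767505)² = 5.890635.
λ_+ = σ² (1 + √c)² = 10 · (1 + 0.232495)² = 10 · (1.232495)² = 15.190446.

Rounded to 4 decimal places: λ_− ≈ 5.8906, λ_+ ≈ 15.1904.


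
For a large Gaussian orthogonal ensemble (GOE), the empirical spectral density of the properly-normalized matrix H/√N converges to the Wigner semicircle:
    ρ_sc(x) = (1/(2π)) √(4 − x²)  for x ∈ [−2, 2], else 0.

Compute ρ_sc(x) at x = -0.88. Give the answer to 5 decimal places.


ρ_sc(x) = (1/(2π)) √(4 − x²). With x = -0.88:
  4 − x² = 4 − (-0.88)² = 4 − 0.774400 = 3.225600.
  √(4 − x²) = 1.795996.
  1/(2π) = 0.159155.
  ρ_sc(-0.88) = 0.159155 · 1.795996 = 0.285842.

Rounded to 5 decimal places: ρ_sc(-0.88) ≈ 0.28584.


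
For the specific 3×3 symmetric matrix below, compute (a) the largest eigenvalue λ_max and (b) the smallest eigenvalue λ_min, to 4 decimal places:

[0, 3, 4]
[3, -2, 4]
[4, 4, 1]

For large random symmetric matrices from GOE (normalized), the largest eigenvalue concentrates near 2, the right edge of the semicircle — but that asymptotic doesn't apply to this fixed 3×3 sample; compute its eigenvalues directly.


Since M is real symmetric, all three eigenvalues are real; they are the roots of det(λI − M) = λ³ − (tr M) λ² + s λ − det M, where s is the sum of the principal 2×2 minors.
tr M = 0 + (-2) + 1 = -1.
s = (0·(-2) − 3²) + (0·1 − 4²) + ((-2)·1 − 4²) = -9 + (-16) + (-18) = -43.
det M (expand along row 1) = 0·(-18) − 3·(-13) + 4·20 = 119.
Characteristic polynomial: λ³ + λ² − 43λ − 119 = 0.
Substitute λ = y + (tr M)/3 = y − 0.333333 to remove the quadratic term: y³ + p·y + q = 0 with p = s − (tr M)²/3 = -43.333333 and q = −2(tr M)³/27 + (tr M)·s/3 − det M = -104.592593.
Three real roots ⇒ use the trigonometric (Viète) form: r = 2√(−p/3) = 7.601170, φ = arccos(3q/(p·r)) = arccos(0.952620) = 0.309060 rad.
y_k = r·cos(φ/3 − 2πk/3) for k = 0, 1, 2 gives y = 7.560869, -3.103473, -4.457396.
λ_k = y_k − 0.333333 gives λ = 7.2275, -3.4368, -4.7907 (check: the sum is -1.0000 = tr M).

Hence λ_max = 7.2275 and λ_min = -4.7907.


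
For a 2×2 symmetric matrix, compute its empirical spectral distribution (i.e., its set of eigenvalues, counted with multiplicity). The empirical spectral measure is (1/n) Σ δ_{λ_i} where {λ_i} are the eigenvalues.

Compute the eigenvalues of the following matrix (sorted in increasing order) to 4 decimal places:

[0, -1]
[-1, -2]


Since M is real symmetric, both eigenvalues are real; they are the roots of det(λI − M) = λ² − (tr M) λ + det M.
tr M = 0 + (-2) = -2.
det M = 0·(-2) − (-1)² = 0 − 1 = -1.
Characteristic polynomial: λ² + 2λ − 1 = 0.
Discriminant Δ = (tr M)² − 4·det M = 4 − (-4) = 8; √Δ = 2.828427.
λ = (tr M ± √Δ)/2 = (-2 ± 2.828427)/2, giving (tr M − √Δ)/2 = -2.4142 and (tr M + √Δ)/2 = 0.4142.

Eigenvalues sorted in increasing order: [-2.4142, 0.4142].


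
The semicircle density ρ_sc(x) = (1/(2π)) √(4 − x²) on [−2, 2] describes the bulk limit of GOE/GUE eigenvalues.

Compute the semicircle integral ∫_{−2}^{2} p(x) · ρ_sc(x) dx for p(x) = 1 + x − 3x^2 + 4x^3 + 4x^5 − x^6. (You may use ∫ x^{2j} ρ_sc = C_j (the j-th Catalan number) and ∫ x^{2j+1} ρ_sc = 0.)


Write p(x) = Σ a_i x^i, split into monomials and integrate each against ρ_sc separately.
Using ∫ x^{2j} ρ_sc = C_j = (1/(j+1)) C(2j, j) (Catalan numbers) and ∫ x^{2j+1} ρ_sc = 0 (odd monomials vanish by symmetry):
  i = 0 (even): a_0 · C_{0} = 1 · 1 = 1
  i = 1 (odd): ∫ x^1 ρ_sc = 0 (vanishes)
  i = 2 (even): a_2 · C_{1} = -3 · 1 = -3
  i = 3 (odd): ∫ x^3 ρ_sc = 0 (vanishes)
  i = 5 (odd): ∫ x^5 ρ_sc = 0 (vanishes)
  i = 6 (even): a_6 · C_{3} = -1 · 5 = -5

Summing the contributions: ∫_{−2}^{2} p(x) ρ_sc(x) dx = 1 + (-3) + (-5) = -7.


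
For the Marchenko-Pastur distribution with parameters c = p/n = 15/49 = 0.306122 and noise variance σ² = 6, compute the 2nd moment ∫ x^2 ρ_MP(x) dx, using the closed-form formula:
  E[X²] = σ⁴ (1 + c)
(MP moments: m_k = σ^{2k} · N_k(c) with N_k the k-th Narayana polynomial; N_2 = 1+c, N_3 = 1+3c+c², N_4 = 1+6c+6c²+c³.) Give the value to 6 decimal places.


E[X²] = σ⁴ (1 + c) (second MP moment). With σ² = 6 (so σ⁴ = 36) and c = 15/49 = 0.306122: E[X²] = 36 · (1 + 0.306122) = 36 · 1.306122.

So E[X^2] = 47.020408.


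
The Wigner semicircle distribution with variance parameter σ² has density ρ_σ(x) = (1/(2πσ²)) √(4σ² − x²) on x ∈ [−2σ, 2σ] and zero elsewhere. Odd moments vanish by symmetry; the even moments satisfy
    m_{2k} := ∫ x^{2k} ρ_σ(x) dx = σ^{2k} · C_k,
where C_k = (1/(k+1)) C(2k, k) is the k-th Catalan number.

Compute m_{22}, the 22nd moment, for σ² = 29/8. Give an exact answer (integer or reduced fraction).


By the scaled semicircle moment identity, m_{2k} = σ^{2k} · C_k with k = 11.
C_11 = (1/(k+1)) · C(2k, k) = (1/12) · C(22, 11) = (1/12) · 705432 = 58786.
σ^{2k} = (σ²)^k = (29/8)^11 = 12200509765705829/8589934592.

Therefore m_{22} = σ^{22} · C_11 = (12200509765705829/8589934592) · 58786 = 358609583543391431797/4294967296.


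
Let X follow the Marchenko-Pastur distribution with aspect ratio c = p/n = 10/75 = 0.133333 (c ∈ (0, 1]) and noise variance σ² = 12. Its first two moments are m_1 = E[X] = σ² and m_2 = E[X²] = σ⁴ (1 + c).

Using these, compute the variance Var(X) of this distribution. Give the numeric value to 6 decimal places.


m_1 = E[X] = σ² = 12, so m_1² = 144.
m_2 = E[X²] = σ⁴ (1 + c) = 144 · (1 + 0.133333) = 144 · 1.133333 = 163.200000.
(Note m_2 − m_1² simplifies to c · σ⁴ = 0.133333 · 144.)

Var(X) = m_2 − m_1² = 163.200000 − 144 = 19.200000.


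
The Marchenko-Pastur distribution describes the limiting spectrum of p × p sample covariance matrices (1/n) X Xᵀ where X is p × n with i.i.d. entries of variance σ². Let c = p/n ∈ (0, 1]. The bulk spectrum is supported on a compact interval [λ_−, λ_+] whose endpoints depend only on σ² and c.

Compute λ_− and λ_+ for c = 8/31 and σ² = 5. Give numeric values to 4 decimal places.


c = 8/31 = 0.258065; √c = 0.508001.
λ_− = σ² (1 − √c)² = 5 · (1 − 0.508001)² = 5 · (0.491999)² = 1.210318.
λ_+ = σ² (1 + √c)² = 5 · (1 + 0.508001)² = 5 · (1.508001)² = 11.370328.

Rounded to 4 decimal places: λ_− ≈ 1.2103, λ_+ ≈ 11.3703.


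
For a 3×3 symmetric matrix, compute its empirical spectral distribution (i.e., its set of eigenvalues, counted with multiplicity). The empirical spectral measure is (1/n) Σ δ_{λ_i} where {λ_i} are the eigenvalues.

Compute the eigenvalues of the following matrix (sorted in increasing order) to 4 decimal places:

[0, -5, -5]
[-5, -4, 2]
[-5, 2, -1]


Since M is real symmetric, all three eigenvalues are real; they are the roots of det(λI − M) = λ³ − (tr M) λ² + s λ − det M, where s is the sum of the principal 2×2 minors.
tr M = 0 + (-4) + (-1) = -5.
s = (0·(-4) − (-5)²) + (0·(-1) − (-5)²) + ((-4)·(-1) − 2²) = -25 + (-25) + 0 = -50.
det M (expand along row 1) = 0·0 − (-5)·15 + (-5)·(-30) = 225.
Characteristic polynomial: λ³ + 5λ² − 50λ − 225 = 0.
Substitute λ = y + (tr M)/3 = y − 1.666667 to remove the quadratic term: y³ + p·y + q = 0 with p = s − (tr M)²/3 = -58.333333 and q = −2(tr M)³/27 + (tr M)·s/3 − det M = -132.407407.
Three real roots ⇒ use the trigonometric (Viète) form: r = 2√(−p/3) = 8.819171, φ = arccos(3q/(p·r)) = arccos(0.772127) = 0.688614 rad.
y_k = r·cos(φ/3 − 2πk/3) for k = 0, 1, 2 gives y = 8.587858, -2.556158, -6.031701.
λ_k = y_k − 1.666667 gives λ = 6.9212, -4.2228, -7.6984 (check: the sum is -5.0000 = tr M).

Eigenvalues sorted in increasing order: [-7.6984, -4.2228, 6.9212].


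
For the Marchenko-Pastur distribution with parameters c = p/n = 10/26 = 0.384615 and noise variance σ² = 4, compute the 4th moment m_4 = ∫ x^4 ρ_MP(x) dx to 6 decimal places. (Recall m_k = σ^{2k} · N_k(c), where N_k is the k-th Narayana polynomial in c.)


E[X⁴] = σ⁸ (1 + 6c + 6c² + c³) (fourth MP moment). With σ² = 4 (so σ⁸ = 256) and c = 10/26 = 0.384615: E[X⁴] = 256 · (1 + 6·0.384615 + 6·(0.384615)² + (0.384615)³) = 256 · 4.252162.

So E[X^4] = 1088.553482.


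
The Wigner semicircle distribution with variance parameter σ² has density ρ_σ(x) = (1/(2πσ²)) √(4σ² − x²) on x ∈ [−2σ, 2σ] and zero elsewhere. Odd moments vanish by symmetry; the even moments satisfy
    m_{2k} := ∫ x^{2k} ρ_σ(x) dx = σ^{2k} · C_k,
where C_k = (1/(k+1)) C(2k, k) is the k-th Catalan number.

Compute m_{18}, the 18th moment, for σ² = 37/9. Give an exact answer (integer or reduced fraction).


By the scaled semicircle moment identity, m_{2k} = σ^{2k} · C_k with k = 9.
C_9 = (1/(k+1)) · C(2k, k) = (1/10) · C(18, 9) = (1/10) · 48620 = 4862.
σ^{2k} = (σ²)^k = (37/9)^9 = 129961739795077/387420489.

Therefore m_{18} = σ^{18} · C_9 = (129961739795077/387420489) · 4862 = 631873978883664374/387420489.


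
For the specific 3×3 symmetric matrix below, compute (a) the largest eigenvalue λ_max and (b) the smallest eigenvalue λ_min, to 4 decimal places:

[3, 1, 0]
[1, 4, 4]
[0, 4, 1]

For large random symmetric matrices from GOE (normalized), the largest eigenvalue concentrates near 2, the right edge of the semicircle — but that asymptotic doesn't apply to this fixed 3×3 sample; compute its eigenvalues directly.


Since M is real symmetric, all three eigenvalues are real; they are the roots of det(λI − M) = λ³ − (tr M) λ² + s λ − det M, where s is the sum of the principal 2×2 minors.
tr M = 3 + 4 + 1 = 8.
s = (3·4 − 1²) + (3·1 − 0²) + (4·1 − 4²) = 11 + 3 + (-12) = 2.
det M (expand along row 1) = 3·(-12) − 1·1 + 0·4 = -37.
Characteristic polynomial: λ³ − 8λ² + 2λ + 37 = 0.
Substitute λ = y + (tr M)/3 = y + 2.666667 to remove the quadratic term: y³ + p·y + q = 0 with p = s − (tr M)²/3 = -19.333333 and q = −2(tr M)³/27 + (tr M)·s/3 − det M = 4.407407.
Three real roots ⇒ use the trigonometric (Viète) form: r = 2√(−p/3) = 5.077182, φ = arccos(3q/(p·r)) = arccos(-0.134702) = 1.705909 rad.
y_k = r·cos(φ/3 − 2πk/3) for k = 0, 1, 2 gives y = 4.278216, 0.228587, -4.506804.
λ_k = y_k + 2.666667 gives λ = 6.9449, 2.8953, -1.8401 (check: the sum is 8.0000 = tr M).

Hence λ_max = 6.9449 and λ_min = -1.8401.


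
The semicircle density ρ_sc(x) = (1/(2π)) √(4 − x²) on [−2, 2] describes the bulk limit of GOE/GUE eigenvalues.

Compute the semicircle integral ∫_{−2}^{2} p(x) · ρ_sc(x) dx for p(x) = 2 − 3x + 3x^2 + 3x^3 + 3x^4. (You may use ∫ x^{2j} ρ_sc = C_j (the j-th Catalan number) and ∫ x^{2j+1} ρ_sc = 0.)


Write p(x) = Σ a_i x^i, split into monomials and integrate each against ρ_sc separately.
Using ∫ x^{2j} ρ_sc = C_j = (1/(j+1)) C(2j, j) (Catalan numbers) and ∫ x^{2j+1} ρ_sc = 0 (odd monomials vanish by symmetry):
  i = 0 (even): a_0 · C_{0} = 2 · 1 = 2
  i = 1 (odd): ∫ x^1 ρ_sc = 0 (vanishes)
  i = 2 (even): a_2 · C_{1} = 3 · 1 = 3
  i = 3 (odd): ∫ x^3 ρ_sc = 0 (vanishes)
  i = 4 (even): a_4 · C_{2} = 3 · 2 = 6

Summing the contributions: ∫_{−2}^{2} p(x) ρ_sc(x) dx = 2 + 3 + 6 = 11.


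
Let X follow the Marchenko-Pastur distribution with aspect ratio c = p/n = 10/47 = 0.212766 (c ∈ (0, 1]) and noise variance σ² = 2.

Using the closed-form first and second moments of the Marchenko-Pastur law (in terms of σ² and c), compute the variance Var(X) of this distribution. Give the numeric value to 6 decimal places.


Recall the MP moments m_1 = E[X] = σ² and m_2 = E[X²] = σ⁴ (1 + c).
m_1 = E[X] = σ² = 2, so m_1² = 4.
m_2 = E[X²] = σ⁴ (1 + c) = 4 · (1 + 0.212766) = 4 · 1.212766 = 4.851064.
(Note m_2 − m_1² simplifies to c · σ⁴ = 0.212766 · 4.)

Var(X) = m_2 − m_1² = 4.851064 − 4 = 0.851064.


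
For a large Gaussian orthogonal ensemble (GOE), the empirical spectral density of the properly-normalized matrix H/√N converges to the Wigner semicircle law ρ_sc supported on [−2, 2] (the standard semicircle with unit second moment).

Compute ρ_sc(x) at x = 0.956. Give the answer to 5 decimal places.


ρ_sc(x) = (1/(2π)) √(4 − x²). With x = 0.956:
  4 − x² = 4 − (0.956)² = 4 − 0.913936 = 3.086064.
  √(4 − x²) = 1.756720.
  1/(2π) = 0.159155.
  ρ_sc(0.956) = 0.159155 · 1.756720 = 0.279591.

Rounded to 5 decimal places: ρ_sc(0.956) ≈ 0.27959.


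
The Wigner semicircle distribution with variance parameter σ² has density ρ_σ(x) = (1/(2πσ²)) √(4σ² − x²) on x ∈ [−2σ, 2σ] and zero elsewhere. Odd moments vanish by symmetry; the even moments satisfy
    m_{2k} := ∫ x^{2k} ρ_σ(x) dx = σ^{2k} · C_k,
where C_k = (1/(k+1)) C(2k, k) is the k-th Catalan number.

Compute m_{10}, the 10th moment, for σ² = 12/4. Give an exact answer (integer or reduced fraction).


By the scaled semicircle moment identity, m_{2k} = σ^{2k} · C_k with k = 5.
C_5 = (1/(k+1)) · C(2k, k) = (1/6) · C(10, 5) = (1/6) · 252 = 42.
σ^{2k} = (σ²)^k = (12/4)^5 = 243.

Therefore m_{10} = σ^{10} · C_5 = 243 · 42 = 10206.


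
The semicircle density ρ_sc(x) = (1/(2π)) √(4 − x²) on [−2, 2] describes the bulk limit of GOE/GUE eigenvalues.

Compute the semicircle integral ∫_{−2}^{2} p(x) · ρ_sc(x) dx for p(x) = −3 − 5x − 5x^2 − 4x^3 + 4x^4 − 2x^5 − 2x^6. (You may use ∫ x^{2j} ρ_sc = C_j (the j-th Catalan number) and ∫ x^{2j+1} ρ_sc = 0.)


Write p(x) = Σ a_i x^i, split into monomials and integrate each against ρ_sc separately.
Using ∫ x^{2j} ρ_sc = C_j = (1/(j+1)) C(2j, j) (Catalan numbers) and ∫ x^{2j+1} ρ_sc = 0 (odd monomials vanish by symmetry):
  i = 0 (even): a_0 · C_{0} = -3 · 1 = -3
  i = 1 (odd): ∫ x^1 ρ_sc = 0 (vanishes)
  i = 2 (even): a_2 · C_{1} = -5 · 1 = -5
  i = 3 (odd): ∫ x^3 ρ_sc = 0 (vanishes)
  i = 4 (even): a_4 · C_{2} = 4 · 2 = 8
  i = 5 (odd): ∫ x^5 ρ_sc = 0 (vanishes)
  i = 6 (even): a_6 · C_{3} = -2 · 5 = -10

Summing the contributions: ∫_{−2}^{2} p(x) ρ_sc(x) dx = (-3) + (-5) + 8 + (-10) = -10.


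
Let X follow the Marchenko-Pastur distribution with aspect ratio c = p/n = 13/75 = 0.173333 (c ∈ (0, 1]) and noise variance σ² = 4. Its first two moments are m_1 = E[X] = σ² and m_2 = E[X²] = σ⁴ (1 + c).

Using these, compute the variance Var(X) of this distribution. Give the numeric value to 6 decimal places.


m_1 = E[X] = σ² = 4, so m_1² = 16.
m_2 = E[X²] = σ⁴ (1 + c) = 16 · (1 + 0.173333) = 16 · 1.173333 = 18.773333.
(Note m_2 − m_1² simplifies to c · σ⁴ = 0.173333 · 16.)

Var(X) = m_2 − m_1² = 18.773333 − 16 = 2.773333.


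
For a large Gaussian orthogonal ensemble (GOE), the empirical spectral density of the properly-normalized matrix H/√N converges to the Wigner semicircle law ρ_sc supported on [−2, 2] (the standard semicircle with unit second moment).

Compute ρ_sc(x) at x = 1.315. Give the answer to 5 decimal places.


ρ_sc(x) = (1/(2π)) √(4 − x²). With x = 1.315:
  4 − x² = 4 − (1.315)² = 4 − 1.729225 = 2.270775.
  √(4 − x²) = 1.506909.
  1/(2π) = 0.159155.
  ρ_sc(1.315) = 0.159155 · 1.506909 = 0.239832.

Rounded to 5 decimal places: ρ_sc(1.315) ≈ 0.23983.


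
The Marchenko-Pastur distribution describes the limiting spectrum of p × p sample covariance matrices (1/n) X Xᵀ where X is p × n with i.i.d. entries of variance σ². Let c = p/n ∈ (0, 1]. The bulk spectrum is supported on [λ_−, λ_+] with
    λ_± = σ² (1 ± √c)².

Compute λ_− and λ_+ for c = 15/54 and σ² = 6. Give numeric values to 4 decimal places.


c = 15/54 = 0.277778; √c = 0.527046.
λ_− = σ² (1 − √c)² = 6 · (1 − 0.527046)² = 6 · (0.472954)² = 1.342111.
λ_+ = σ² (1 + √c)² = 6 · (1 + 0.527046)² = 6 · (1.527046)² = 13.991222.

Rounded to 4 decimal places: λ_− ≈ 1.3421, λ_+ ≈ 13.9912.


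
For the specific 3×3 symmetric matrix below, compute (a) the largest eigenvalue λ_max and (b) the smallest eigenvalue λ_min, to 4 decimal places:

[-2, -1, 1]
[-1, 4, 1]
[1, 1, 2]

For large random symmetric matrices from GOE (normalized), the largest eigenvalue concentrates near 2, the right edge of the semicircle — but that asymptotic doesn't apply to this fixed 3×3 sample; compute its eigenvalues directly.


Since M is real symmetric, all three eigenvalues are real; they are the roots of det(λI − M) = λ³ − (tr M) λ² + s λ − det M, where s is the sum of the principal 2×2 minors.
tr M = -2 + 4 + 2 = 4.
s = ((-2)·4 − (-1)²) + ((-2)·2 − 1²) + (4·2 − 1²) = -9 + (-5) + 7 = -7.
det M (expand along row 1) = (-2)·7 − (-1)·(-3) + 1·(-5) = -22.
Characteristic polynomial: λ³ − 4λ² − 7λ + 22 = 0.
Substitute λ = y + (tr M)/3 = y + 1.333333 to remove the quadratic term: y³ + p·y + q = 0 with p = s − (tr M)²/3 = -12.333333 and q = −2(tr M)³/27 + (tr M)·s/3 − det M = 7.925926.
Three real roots ⇒ use the trigonometric (Viète) form: r = 2√(−p/3) = 4.055175, φ = arccos(3q/(p·r)) = arccos(-0.475424) = 2.066242 rad.
y_k = r·cos(φ/3 − 2πk/3) for k = 0, 1, 2 gives y = 3.130768, 0.666667, -3.797435.
λ_k = y_k + 1.333333 gives λ = 4.4641, 2.0000, -2.4641 (check: the sum is 4.0000 = tr M).

Hence λ_max = 4.4641 and λ_min = -2.4641.


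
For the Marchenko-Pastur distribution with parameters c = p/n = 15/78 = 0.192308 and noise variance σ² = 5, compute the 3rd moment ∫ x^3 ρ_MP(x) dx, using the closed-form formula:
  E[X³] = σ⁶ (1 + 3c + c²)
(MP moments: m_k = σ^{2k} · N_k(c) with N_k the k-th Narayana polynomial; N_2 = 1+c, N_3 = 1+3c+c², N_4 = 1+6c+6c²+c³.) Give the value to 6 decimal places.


E[X³] = σ⁶ (1 + 3c + c²) (third MP moment). With σ² = 5 (so σ⁶ = 125) and c = 15/78 = 0.192308: E[X³] = 125 · (1 + 3·0.192308 + (0.192308)²) = 125 · 1.613905.

So E[X^3] = 201.738166.


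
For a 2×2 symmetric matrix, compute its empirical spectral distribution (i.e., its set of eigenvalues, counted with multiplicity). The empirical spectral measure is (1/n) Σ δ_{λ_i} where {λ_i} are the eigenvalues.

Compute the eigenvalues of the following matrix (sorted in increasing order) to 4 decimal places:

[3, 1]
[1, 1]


Since M is real symmetric, both eigenvalues are real; they are the roots of det(λI − M) = λ² − (tr M) λ + det M.
tr M = 3 + 1 = 4.
det M = 3·1 − 1² = 3 − 1 = 2.
Characteristic polynomial: λ² − 4λ + 2 = 0.
Discriminant Δ = (tr M)² − 4·det M = 16 − 8 = 8; √Δ = 2.828427.
λ = (tr M ± √Δ)/2 = (4 ± 2.828427)/2, giving (tr M − √Δ)/2 = 0.5858 and (tr M + √Δ)/2 = 3.4142.

Eigenvalues sorted in increasing order: [0.5858, 3.4142].


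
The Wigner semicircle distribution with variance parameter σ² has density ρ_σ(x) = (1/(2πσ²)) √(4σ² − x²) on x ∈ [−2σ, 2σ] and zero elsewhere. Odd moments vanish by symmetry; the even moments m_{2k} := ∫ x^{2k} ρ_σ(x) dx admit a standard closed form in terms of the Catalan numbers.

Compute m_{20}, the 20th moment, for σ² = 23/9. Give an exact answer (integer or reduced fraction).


By the scaled semicircle moment identity, m_{2k} = σ^{2k} · C_k with k = 10.
C_10 = (1/(k+1)) · C(2k, k) = (1/11) · C(20, 10) = (1/11) · 184756 = 16796.
σ^{2k} = (σ²)^k = (23/9)^10 = 41426511213649/3486784401.

Therefore m_{20} = σ^{20} · C_10 = (41426511213649/3486784401) · 16796 = 695799682344448604/3486784401.


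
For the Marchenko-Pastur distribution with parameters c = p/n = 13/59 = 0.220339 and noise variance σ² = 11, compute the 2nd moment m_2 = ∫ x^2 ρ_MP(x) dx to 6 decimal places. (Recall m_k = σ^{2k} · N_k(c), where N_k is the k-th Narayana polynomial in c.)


E[X²] = σ⁴ (1 + c) (second MP moment). With σ² = 11 (so σ⁴ = 121) and c = 13/59 = 0.220339: E[X²] = 121 · (1 + 0.220339) = 121 · 1.220339.

So E[X^2] = 147.661017.


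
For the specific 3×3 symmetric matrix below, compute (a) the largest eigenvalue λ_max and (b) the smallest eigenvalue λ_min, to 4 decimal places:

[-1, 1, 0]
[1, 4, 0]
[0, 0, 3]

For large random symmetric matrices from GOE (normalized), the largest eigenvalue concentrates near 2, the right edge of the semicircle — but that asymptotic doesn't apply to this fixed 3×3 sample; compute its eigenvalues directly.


Since M is real symmetric, all three eigenvalues are real; they are the roots of det(λI − M) = λ³ − (tr M) λ² + s λ − det M, where s is the sum of the principal 2×2 minors.
tr M = -1 + 4 + 3 = 6.
s = ((-1)·4 − 1²) + ((-1)·3 − 0²) + (4·3 − 0²) = -5 + (-3) + 12 = 4.
det M (expand along row 1) = (-1)·12 − 1·3 + 0·0 = -15.
Characteristic polynomial: λ³ − 6λ² + 4λ + 15 = 0.
Substitute λ = y + (tr M)/3 = y + 2.000000 to remove the quadratic term: y³ + p·y + q = 0 with p = s − (tr M)²/3 = -8.000000 and q = −2(tr M)³/27 + (tr M)·s/3 − det M = 7.000000.
Three real roots ⇒ use the trigonometric (Viète) form: r = 2√(−p/3) = 3.265986, φ = arccos(3q/(p·r)) = arccos(-0.803739) = 2.504349 rad.
y_k = r·cos(φ/3 − 2πk/3) for k = 0, 1, 2 gives y = 2.192582, 1.000000, -3.192582.
λ_k = y_k + 2.000000 gives λ = 4.1926, 3.0000, -1.1926 (check: the sum is 6.0000 = tr M).

Hence λ_max = 4.1926 and λ_min = -1.1926.


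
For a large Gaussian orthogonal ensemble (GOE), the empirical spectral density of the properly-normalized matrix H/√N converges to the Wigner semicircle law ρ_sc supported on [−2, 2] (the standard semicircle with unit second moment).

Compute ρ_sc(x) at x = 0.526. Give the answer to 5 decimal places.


ρ_sc(x) = (1/(2π)) √(4 − x²). With x = 0.526:
  4 − x² = 4 − (0.526)² = 4 − 0.276676 = 3.723324.
  √(4 − x²) = 1.929592.
  1/(2π) = 0.159155.
  ρ_sc(0.526) = 0.159155 · 1.929592 = 0.307104.

Rounded to 5 decimal places: ρ_sc(0.526) ≈ 0.30710.


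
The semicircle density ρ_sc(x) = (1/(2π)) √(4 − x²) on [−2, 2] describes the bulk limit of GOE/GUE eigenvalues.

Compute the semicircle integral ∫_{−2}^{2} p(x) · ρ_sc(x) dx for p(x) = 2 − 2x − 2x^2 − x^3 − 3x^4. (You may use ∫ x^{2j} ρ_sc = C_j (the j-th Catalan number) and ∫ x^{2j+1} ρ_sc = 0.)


Write p(x) = Σ a_i x^i, split into monomials and integrate each against ρ_sc separately.
Using ∫ x^{2j} ρ_sc = C_j = (1/(j+1)) C(2j, j) (Catalan numbers) and ∫ x^{2j+1} ρ_sc = 0 (odd monomials vanish by symmetry):
  i = 0 (even): a_0 · C_{0} = 2 · 1 = 2
  i = 1 (odd): ∫ x^1 ρ_sc = 0 (vanishes)
  i = 2 (even): a_2 · C_{1} = -2 · 1 = -2
  i = 3 (odd): ∫ x^3 ρ_sc = 0 (vanishes)
  i = 4 (even): a_4 · C_{2} = -3 · 2 = -6

Summing the contributions: ∫_{−2}^{2} p(x) ρ_sc(x) dx = 2 + (-2) + (-6) = -6.


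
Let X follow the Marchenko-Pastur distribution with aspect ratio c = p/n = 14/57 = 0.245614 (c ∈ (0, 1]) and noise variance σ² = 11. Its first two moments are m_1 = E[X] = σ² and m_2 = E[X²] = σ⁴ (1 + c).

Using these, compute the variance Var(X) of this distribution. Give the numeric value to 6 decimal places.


m_1 = E[X] = σ² = 11, so m_1² = 121.
m_2 = E[X²] = σ⁴ (1 + c) = 121 · (1 + 0.245614) = 121 · 1.245614 = 150.719298.
(Note m_2 − m_1² simplifies to c · σ⁴ = 0.245614 · 121.)

Var(X) = m_2 − m_1² = 150.719298 − 121 = 29.719298.


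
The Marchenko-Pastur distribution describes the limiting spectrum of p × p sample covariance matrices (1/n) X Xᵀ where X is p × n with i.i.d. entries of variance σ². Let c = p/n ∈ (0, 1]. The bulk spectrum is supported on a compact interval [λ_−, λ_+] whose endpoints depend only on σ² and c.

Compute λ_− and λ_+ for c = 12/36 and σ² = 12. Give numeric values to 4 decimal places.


c = 12/36 = 0.333333; √c = 0.577350.
λ_− = σ² (1 − √c)² = 12 · (1 − 0.577350)² = 12 · (0.422650)² = 2.143594.
λ_+ = σ² (1 + √c)² = 12 · (1 + 0.577350)² = 12 · (1.577350)² = 29.856406.

Rounded to 4 decimal places: λ_− ≈ 2.1436, λ_+ ≈ 29.8564.
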